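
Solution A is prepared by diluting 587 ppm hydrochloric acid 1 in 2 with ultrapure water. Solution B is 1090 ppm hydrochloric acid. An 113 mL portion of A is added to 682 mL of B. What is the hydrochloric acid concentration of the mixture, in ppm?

C_A = 587 ppm / 2 = 294 ppm.
C_mix = (C_A·V_A + C_B·V_B)/(V_A + V_B) = (294×113 + 1090×682) / 795.0 = 977 ppm.

977 ppm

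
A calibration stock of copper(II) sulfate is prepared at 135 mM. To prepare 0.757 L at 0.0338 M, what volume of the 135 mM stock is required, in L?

0.190 L

0.0338 M = 33.8 mM.
V₁ = C₂V₂/C₁ = 33.8 × 0.757 / 135 = 0.190 L.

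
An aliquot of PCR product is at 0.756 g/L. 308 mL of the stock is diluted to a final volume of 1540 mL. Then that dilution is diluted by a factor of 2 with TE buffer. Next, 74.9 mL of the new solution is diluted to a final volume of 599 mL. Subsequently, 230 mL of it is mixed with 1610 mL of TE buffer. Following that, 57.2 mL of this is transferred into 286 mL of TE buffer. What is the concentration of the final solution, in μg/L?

197 μg/L

Overall dilution factor = 5 × 2 × 7.997 × 8 × 6 = 3839.
0.756 g/L / 3839 = 1.97 × 10⁻⁴ g/L = 197 μg/L.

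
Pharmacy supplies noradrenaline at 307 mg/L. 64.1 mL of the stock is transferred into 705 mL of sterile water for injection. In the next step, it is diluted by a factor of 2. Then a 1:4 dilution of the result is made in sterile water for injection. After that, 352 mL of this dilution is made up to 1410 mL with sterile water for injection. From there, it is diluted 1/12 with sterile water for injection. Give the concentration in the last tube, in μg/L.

Overall dilution factor = 12.00 × 2 × 4 × 4.006 × 12 = 4614.
307 mg/L / 4614 = 0.0665 mg/L = 66.5 μg/L.

66.5 μg/L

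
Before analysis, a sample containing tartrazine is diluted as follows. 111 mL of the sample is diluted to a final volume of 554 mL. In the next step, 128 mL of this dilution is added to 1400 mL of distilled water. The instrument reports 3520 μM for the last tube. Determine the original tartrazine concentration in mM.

210 mM

Overall dilution factor = 4.991 × 11.94 = 59.6.
Original = 3520 μM × 59.6 = 2.10 × 10⁵ μM = 210 mM.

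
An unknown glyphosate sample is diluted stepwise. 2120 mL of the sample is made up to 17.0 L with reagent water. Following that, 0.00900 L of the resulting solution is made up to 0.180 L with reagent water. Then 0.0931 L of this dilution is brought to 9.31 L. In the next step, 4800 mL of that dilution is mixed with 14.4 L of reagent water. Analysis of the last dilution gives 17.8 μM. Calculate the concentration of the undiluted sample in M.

1.14 M

Overall dilution factor = 8.019 × 20 × 100 × 4 = 6.42 × 10⁴.
Original = 17.8 μM × 6.42 × 10⁴ = 1.14 × 10⁶ μM = 1.14 M.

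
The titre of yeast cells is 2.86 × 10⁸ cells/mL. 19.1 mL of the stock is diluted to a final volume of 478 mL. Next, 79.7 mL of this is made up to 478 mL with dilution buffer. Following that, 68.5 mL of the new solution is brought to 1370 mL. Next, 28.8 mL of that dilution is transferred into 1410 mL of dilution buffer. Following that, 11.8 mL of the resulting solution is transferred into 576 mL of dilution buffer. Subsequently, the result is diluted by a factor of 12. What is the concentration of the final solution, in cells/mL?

3.19 cells/mL

Overall dilution factor = 25.03 × 5.997 × 20 × 49.96 × 49.81 × 12 = 8.96 × 10⁷.
2.86 × 10⁸ cells/mL / 8.96 × 10⁷ = 3.19 cells/mL.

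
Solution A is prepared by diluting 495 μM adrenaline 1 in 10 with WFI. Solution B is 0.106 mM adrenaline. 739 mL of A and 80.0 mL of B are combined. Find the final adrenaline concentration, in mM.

C_A = 495 μM / 10 = 49.5 μM.
C_B = 0.106 mM = 106 μM.
C_mix = (C_A·V_A + C_B·V_B)/(V_A + V_B) = (49.5×739 + 106×80.0) / 819.0 = 55.0 μM = 0.0550 mM.

0.0550 mM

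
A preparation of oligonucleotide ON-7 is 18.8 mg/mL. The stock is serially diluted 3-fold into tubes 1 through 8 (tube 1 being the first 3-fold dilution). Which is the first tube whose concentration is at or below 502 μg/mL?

tube 4

Tube n has concentration 18.8 mg/mL / 3ⁿ.
Need 3ⁿ ≥ 18.8 mg/mL / 502 μg/mL = 37.5, so n ≥ 3.30.
First such tube: n = 4.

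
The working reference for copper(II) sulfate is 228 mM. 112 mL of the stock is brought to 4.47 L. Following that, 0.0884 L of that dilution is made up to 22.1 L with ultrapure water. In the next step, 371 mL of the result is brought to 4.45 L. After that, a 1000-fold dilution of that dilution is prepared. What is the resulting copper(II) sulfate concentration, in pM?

1910 pM

Overall dilution factor = 39.91 × 250 × 11.99 × 1000 = 1.20 × 10⁸.
228 mM / 1.20 × 10⁸ = 1.91 × 10⁻⁶ mM = 1910 pM.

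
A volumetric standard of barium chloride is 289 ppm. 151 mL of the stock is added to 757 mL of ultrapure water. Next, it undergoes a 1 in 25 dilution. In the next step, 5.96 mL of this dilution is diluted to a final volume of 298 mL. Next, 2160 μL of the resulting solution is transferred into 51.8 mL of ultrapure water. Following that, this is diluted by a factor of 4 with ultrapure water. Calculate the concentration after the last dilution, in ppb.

0.385 ppb

Overall dilution factor = 6.013 × 25 × 50 × 24.98 × 4 = 7.51 × 10⁵.
289 ppm / 7.51 × 10⁵ = 3.85 × 10⁻⁴ ppm = 0.385 ppb.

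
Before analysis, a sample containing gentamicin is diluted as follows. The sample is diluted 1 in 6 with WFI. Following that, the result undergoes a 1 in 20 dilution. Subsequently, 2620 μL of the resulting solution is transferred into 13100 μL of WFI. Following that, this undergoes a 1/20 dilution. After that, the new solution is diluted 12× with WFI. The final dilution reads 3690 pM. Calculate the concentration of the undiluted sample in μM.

638 μM

Overall dilution factor = 6 × 20 × 6 × 20 × 12 = 1.73 × 10⁵.
Original = 3690 pM × 1.73 × 10⁵ = 6.38 × 10⁸ pM = 638 μM.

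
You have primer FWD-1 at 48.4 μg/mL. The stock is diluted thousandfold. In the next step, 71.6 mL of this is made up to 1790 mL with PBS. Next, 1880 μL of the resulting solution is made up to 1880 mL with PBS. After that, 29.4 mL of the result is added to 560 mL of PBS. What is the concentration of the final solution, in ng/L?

Overall dilution factor = 1000 × 25 × 1000 × 20.05 = 5.01 × 10⁸.
48.4 μg/mL / 5.01 × 10⁸ = 9.66 × 10⁻⁸ μg/mL = 0.0966 ng/L.

0.0966 ng/L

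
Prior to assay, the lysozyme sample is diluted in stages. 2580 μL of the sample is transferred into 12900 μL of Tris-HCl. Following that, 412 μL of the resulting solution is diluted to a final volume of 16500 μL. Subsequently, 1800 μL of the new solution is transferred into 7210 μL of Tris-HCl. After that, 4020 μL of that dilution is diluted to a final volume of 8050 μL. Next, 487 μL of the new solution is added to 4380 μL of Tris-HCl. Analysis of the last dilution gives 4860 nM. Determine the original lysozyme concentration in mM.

Overall dilution factor = 6 × 40.05 × 5.006 × 2.002 × 9.994 = 2.41 × 10⁴.
Original = 4860 nM × 2.41 × 10⁴ = 1.17 × 10⁸ nM = 117 mM.

117 mM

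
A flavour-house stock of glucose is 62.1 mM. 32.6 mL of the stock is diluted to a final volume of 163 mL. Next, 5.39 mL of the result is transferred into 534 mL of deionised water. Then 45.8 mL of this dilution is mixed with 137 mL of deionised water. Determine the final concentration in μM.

Overall dilution factor = 5 × 100.1 × 3.991 = 1997.
62.1 mM / 1997 = 0.0311 mM = 31.1 μM.

31.1 μM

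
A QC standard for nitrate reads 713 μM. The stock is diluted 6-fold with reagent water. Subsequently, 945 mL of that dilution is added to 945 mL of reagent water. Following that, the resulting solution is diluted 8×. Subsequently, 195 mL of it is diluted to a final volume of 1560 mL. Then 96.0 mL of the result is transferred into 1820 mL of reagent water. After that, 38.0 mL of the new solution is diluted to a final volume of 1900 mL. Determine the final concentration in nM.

0.930 nM

Overall dilution factor = 6 × 2 × 8 × 8 × 19.96 × 50 = 7.66 × 10⁵.
713 μM / 7.66 × 10⁵ = 9.30 × 10⁻⁴ μM = 0.930 nM.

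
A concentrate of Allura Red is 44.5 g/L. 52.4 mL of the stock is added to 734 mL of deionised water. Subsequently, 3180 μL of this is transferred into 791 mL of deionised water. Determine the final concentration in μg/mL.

Overall dilution factor = 15.01 × 249.7 = 3748.
44.5 g/L / 3748 = 0.0119 g/L = 11.9 μg/mL.

11.9 μg/mL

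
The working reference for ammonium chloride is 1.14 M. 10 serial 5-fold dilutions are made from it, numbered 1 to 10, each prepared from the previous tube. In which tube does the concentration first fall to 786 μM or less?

tube 5

Tube n has concentration 1.14 M / 5ⁿ.
Need 5ⁿ ≥ 1.14 M / 786 μM = 1450, so n ≥ 4.52.
First such tube: n = 5.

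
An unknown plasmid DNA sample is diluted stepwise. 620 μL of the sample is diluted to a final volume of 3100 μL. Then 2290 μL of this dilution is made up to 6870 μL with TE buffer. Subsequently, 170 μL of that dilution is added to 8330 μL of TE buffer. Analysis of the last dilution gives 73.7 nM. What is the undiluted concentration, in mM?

Overall dilution factor = 5 × 3 × 50 = 750.
Original = 73.7 nM × 750 = 5.53 × 10⁴ nM = 0.0553 mM.

0.0553 mM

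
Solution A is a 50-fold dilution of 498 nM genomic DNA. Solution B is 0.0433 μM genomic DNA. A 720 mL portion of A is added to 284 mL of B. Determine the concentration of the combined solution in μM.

0.0194 μM

C_A = 498 nM / 50 = 9.96 nM.
C_B = 0.0433 μM = 43.3 nM.
C_mix = (C_A·V_A + C_B·V_B)/(V_A + V_B) = (9.96×720 + 43.3×284) / 1004 = 19.4 nM = 0.0194 μM.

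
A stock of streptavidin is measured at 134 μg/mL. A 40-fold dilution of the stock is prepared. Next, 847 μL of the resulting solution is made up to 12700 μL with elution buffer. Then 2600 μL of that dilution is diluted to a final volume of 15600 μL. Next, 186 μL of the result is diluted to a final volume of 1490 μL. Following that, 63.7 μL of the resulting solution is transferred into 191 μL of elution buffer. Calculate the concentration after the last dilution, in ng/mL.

1.16 ng/mL

Overall dilution factor = 40 × 14.99 × 6 × 8.011 × 3.998 = 1.15 × 10⁵.
134 μg/mL / 1.15 × 10⁵ = 1.16 × 10⁻³ μg/mL = 1.16 ng/mL.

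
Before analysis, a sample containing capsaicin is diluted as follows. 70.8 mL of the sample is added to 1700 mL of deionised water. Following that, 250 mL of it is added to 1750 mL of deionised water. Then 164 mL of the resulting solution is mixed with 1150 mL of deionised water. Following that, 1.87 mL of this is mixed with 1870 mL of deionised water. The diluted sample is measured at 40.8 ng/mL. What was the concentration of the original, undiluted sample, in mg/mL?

65.5 mg/mL

Overall dilution factor = 25.01 × 8 × 8.012 × 1001 = 1.60 × 10⁶.
Original = 40.8 ng/mL × 1.60 × 10⁶ = 6.55 × 10⁷ ng/mL = 65.5 mg/mL.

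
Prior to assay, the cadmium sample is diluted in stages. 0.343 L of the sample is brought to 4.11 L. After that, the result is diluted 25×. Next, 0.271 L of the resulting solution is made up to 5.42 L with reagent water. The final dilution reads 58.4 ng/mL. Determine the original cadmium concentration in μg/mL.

Overall dilution factor = 11.98 × 25 × 20 = 5991.
Original = 58.4 ng/mL × 5991 = 3.50 × 10⁵ ng/mL = 350 μg/mL.

350 μg/mL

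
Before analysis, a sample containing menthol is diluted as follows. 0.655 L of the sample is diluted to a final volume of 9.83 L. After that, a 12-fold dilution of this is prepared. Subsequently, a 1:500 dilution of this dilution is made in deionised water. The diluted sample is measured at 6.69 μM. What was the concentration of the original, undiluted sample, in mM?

602 mM

Overall dilution factor = 15.01 × 12 × 500 = 9.00 × 10⁴.
Original = 6.69 μM × 9.00 × 10⁴ = 6.02 × 10⁵ μM = 602 mM.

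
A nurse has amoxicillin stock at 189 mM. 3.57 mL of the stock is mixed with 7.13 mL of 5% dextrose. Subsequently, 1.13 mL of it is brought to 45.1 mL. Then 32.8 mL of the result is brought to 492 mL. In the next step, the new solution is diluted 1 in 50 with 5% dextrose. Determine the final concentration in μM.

2.11 μM

Overall dilution factor = 2.997 × 39.91 × 15 × 50 = 8.97 × 10⁴.
189 mM / 8.97 × 10⁴ = 2.11 × 10⁻³ mM = 2.11 μM.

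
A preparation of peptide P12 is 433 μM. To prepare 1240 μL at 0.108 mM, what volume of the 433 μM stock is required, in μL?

0.108 mM = 108 μM.
V₁ = C₂V₂/C₁ = 108 × 1240 / 433 = 309 μL.

309 μL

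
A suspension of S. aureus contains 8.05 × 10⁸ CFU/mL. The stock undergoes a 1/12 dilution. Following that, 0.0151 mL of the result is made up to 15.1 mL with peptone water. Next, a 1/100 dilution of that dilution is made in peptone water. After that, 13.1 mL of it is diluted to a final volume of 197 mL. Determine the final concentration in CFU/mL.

Overall dilution factor = 12 × 1000 × 100 × 15.04 = 1.80 × 10⁷.
8.05 × 10⁸ CFU/mL / 1.80 × 10⁷ = 44.6 CFU/mL.

44.6 CFU/mL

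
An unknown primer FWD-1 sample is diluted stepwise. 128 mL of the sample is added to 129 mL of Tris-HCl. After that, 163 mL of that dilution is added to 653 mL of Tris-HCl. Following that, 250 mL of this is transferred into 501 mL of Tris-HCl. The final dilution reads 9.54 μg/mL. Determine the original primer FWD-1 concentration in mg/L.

288 mg/L

Overall dilution factor = 2.008 × 5.006 × 3.004 = 30.2.
Original = 9.54 μg/mL × 30.2 = 288 μg/mL = 288 mg/L.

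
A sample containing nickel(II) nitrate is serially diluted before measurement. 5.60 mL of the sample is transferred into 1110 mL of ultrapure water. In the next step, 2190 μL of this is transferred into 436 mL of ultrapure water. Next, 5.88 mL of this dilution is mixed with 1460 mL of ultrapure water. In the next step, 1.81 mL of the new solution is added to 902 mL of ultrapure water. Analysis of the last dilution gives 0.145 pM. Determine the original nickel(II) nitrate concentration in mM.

0.719 mM

Overall dilution factor = 199.2 × 200.1 × 249.3 × 499.3 = 4.96 × 10⁹.
Original = 0.145 pM × 4.96 × 10⁹ = 7.19 × 10⁸ pM = 0.719 mM.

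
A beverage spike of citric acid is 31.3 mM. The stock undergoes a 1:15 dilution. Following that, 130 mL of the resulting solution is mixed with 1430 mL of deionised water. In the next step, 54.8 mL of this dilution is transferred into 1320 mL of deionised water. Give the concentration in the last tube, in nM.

6930 nM

Overall dilution factor = 15 × 12 × 25.09 = 4516.
31.3 mM / 4516 = 6.93 × 10⁻³ mM = 6930 nM.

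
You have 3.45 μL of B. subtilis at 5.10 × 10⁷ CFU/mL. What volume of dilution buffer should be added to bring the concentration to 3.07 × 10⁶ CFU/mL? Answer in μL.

53.9 μL

V₂ = C₁V₁/C₂ = 5.10 × 10⁷ × 3.45 / 3.07 × 10⁶ = 57.3 μL.
Diluent to add = V₂ − V₁ = 57.3 − 3.45 = 53.9 μL.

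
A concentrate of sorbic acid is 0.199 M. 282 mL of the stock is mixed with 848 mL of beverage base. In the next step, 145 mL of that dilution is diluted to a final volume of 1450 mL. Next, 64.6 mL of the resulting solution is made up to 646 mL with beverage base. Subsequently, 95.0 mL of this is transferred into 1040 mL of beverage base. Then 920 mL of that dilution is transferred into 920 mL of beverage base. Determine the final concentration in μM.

Overall dilution factor = 4.007 × 10 × 10 × 11.95 × 2 = 9575.
0.199 M / 9575 = 2.08 × 10⁻⁵ M = 20.8 μM.

20.8 μM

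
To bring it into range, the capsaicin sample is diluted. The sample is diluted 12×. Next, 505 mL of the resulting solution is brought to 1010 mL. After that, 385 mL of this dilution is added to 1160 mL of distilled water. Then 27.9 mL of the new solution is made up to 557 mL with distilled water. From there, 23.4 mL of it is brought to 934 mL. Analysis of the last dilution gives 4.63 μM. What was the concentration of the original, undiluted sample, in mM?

355 mM

Overall dilution factor = 12 × 2 × 4.013 × 19.96 × 39.91 = 7.67 × 10⁴.
Original = 4.63 μM × 7.67 × 10⁴ = 3.55 × 10⁵ μM = 355 mM.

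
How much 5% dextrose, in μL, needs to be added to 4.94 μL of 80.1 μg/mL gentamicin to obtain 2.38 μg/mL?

161 μL

V₂ = C₁V₁/C₂ = 80.1 × 4.94 / 2.38 = 166 μL.
Diluent to add = V₂ − V₁ = 166 − 4.94 = 161 μL.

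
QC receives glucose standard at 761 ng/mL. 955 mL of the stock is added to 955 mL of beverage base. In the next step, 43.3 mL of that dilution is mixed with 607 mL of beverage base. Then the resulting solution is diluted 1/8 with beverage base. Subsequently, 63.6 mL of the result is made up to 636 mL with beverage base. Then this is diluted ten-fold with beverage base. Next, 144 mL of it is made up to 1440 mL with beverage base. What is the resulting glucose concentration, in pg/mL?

Overall dilution factor = 2 × 15.02 × 8 × 10 × 10 × 10 = 2.40 × 10⁵.
761 ng/mL / 2.40 × 10⁵ = 3.17 × 10⁻³ ng/mL = 3.17 pg/mL.

3.17 pg/mL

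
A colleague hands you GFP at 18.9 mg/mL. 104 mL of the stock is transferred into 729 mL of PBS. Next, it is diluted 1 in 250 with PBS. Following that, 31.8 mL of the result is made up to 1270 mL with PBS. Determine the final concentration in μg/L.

Overall dilution factor = 8.010 × 250 × 39.94 = 8.00 × 10⁴.
18.9 mg/mL / 8.00 × 10⁴ = 2.36 × 10⁻⁴ mg/mL = 236 μg/L.

236 μg/L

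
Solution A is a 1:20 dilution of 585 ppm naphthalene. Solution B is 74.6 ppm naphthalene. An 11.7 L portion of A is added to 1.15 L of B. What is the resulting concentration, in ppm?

33.3 ppm

C_A = 585 ppm / 20 = 29.2 ppm.
C_mix = (C_A·V_A + C_B·V_B)/(V_A + V_B) = (29.2×11.7 + 74.6×1.15) / 12.85 = 33.3 ppm.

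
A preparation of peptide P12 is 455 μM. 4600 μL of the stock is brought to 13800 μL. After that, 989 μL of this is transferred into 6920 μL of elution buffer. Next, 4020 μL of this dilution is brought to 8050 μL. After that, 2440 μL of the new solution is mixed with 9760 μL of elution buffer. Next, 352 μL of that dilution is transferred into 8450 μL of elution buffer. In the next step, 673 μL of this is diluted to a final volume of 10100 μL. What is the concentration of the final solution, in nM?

Overall dilution factor = 3 × 7.997 × 2.002 × 5 × 25.01 × 15.01 = 9.01 × 10⁴.
455 μM / 9.01 × 10⁴ = 5.05 × 10⁻³ μM = 5.05 nM.

5.05 nM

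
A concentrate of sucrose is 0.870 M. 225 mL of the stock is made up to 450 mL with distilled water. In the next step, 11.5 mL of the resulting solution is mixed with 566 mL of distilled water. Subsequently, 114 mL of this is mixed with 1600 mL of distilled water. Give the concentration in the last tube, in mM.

0.576 mM

Overall dilution factor = 2 × 50.22 × 15.04 = 1510.
0.870 M / 1510 = 5.76 × 10⁻⁴ M = 0.576 mM.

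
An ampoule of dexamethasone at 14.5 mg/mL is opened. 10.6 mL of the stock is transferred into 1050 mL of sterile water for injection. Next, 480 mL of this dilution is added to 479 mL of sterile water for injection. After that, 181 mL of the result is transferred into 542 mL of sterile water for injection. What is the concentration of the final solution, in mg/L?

Overall dilution factor = 100.1 × 1.998 × 3.994 = 799.
14.5 mg/mL / 799 = 0.0182 mg/mL = 18.2 mg/L.

18.2 mg/L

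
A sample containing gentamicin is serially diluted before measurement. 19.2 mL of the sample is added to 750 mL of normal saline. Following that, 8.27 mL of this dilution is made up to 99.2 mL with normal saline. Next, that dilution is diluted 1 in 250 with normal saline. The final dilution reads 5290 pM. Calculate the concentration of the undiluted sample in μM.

Overall dilution factor = 40.06 × 12.00 × 250 = 1.20 × 10⁵.
Original = 5290 pM × 1.20 × 10⁵ = 6.36 × 10⁸ pM = 636 μM.

636 μM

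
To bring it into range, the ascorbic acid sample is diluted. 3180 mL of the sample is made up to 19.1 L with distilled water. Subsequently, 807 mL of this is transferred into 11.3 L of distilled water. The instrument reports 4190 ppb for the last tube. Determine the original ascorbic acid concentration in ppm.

378 ppm

Overall dilution factor = 6.006 × 15.00 = 90.1.
Original = 4190 ppb × 90.1 = 3.78 × 10⁵ ppb = 378 ppm.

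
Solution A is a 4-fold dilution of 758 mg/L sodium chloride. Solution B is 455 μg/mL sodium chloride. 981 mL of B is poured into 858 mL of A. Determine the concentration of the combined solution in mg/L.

C_A = 758 mg/L / 4 = 190 mg/L.
C_B = 455 μg/mL = 455 mg/L.
C_mix = (C_A·V_A + C_B·V_B)/(V_A + V_B) = (190×858 + 455×981) / 1839 = 331 mg/L.

331 mg/L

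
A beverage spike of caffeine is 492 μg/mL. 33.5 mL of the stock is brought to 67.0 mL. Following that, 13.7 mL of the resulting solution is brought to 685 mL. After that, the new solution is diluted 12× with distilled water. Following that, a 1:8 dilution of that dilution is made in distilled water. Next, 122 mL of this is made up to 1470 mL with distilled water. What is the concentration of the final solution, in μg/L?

4.25 μg/L

Overall dilution factor = 2 × 50 × 12 × 8 × 12.05 = 1.16 × 10⁵.
492 μg/mL / 1.16 × 10⁵ = 4.25 × 10⁻³ μg/mL = 4.25 μg/L.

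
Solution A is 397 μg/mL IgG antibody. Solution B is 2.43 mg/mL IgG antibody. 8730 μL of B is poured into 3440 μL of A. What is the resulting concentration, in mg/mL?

C_B = 2.43 mg/mL = 2430 μg/mL.
C_mix = (C_A·V_A + C_B·V_B)/(V_A + V_B) = (397×3440 + 2430×8730) / 12170 = 1855 μg/mL = 1.86 mg/mL.

1.86 mg/mL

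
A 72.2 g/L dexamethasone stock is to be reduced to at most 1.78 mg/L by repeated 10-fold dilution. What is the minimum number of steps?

Need 10ⁿ ≥ 4.06 × 10⁴, so n ≥ log(4.06 × 10⁴)/log(10) = 4.61.
Minimum whole steps: n = 5.

5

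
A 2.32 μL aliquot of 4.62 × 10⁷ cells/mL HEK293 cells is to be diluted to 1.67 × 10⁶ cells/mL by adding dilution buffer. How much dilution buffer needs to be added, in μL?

61.9 μL

V₂ = C₁V₁/C₂ = 4.62 × 10⁷ × 2.32 / 1.67 × 10⁶ = 64.2 μL.
Diluent to add = V₂ − V₁ = 64.2 − 2.32 = 61.9 μL.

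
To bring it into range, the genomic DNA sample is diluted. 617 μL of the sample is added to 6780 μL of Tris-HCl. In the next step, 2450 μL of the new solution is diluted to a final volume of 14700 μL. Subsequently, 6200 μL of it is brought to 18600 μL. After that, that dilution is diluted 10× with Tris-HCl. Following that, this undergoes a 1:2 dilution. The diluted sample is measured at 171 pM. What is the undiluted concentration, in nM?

738 nM

Overall dilution factor = 11.99 × 6 × 3 × 10 × 2 = 4316.
Original = 171 pM × 4316 = 7.38 × 10⁵ pM = 738 nM.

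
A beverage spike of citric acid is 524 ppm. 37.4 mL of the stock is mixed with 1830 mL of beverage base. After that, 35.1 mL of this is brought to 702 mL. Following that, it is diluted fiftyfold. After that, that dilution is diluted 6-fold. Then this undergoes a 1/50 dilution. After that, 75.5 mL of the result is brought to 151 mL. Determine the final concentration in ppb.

0.0175 ppb

Overall dilution factor = 49.93 × 20 × 50 × 6 × 50 × 2 = 3.00 × 10⁷.
524 ppm / 3.00 × 10⁷ = 1.75 × 10⁻⁵ ppm = 0.0175 ppb.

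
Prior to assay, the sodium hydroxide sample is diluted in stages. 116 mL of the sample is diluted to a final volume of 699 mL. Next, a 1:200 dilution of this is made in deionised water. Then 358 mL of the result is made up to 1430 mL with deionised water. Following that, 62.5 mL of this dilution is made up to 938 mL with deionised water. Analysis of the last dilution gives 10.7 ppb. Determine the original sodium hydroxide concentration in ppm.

Overall dilution factor = 6.026 × 200 × 3.994 × 15.01 = 7.22 × 10⁴.
Original = 10.7 ppb × 7.22 × 10⁴ = 7.73 × 10⁵ ppb = 773 ppm.

773 ppm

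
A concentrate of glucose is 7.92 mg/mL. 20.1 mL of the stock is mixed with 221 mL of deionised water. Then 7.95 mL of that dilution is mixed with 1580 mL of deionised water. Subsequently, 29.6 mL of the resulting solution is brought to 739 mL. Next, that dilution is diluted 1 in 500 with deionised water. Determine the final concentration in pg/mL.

265 pg/mL

Overall dilution factor = 12.00 × 199.7 × 24.97 × 500 = 2.99 × 10⁷.
7.92 mg/mL / 2.99 × 10⁷ = 2.65 × 10⁻⁷ mg/mL = 265 pg/mL.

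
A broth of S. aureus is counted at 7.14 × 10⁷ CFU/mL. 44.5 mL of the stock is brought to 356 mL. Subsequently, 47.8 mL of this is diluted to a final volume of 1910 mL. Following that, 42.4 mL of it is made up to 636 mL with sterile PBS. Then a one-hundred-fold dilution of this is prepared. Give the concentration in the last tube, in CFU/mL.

149 CFU/mL

Overall dilution factor = 8 × 39.96 × 15 × 100 = 4.79 × 10⁵.
7.14 × 10⁷ CFU/mL / 4.79 × 10⁵ = 149 CFU/mL.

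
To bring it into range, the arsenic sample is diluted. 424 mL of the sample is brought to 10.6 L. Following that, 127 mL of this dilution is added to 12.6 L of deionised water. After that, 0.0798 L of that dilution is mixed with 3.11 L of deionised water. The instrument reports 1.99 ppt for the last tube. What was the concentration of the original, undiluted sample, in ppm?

Overall dilution factor = 25 × 100.2 × 39.97 = 1.00 × 10⁵.
Original = 1.99 ppt × 1.00 × 10⁵ = 1.99 × 10⁵ ppt = 0.199 ppm.

0.199 ppm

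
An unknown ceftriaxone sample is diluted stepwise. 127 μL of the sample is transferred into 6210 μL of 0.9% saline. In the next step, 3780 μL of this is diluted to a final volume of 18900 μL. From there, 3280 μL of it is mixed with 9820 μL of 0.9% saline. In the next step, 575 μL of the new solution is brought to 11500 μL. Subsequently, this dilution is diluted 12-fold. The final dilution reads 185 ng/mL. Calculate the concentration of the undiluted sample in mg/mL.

Overall dilution factor = 49.90 × 5 × 3.994 × 20 × 12 = 2.39 × 10⁵.
Original = 185 ng/mL × 2.39 × 10⁵ = 4.42 × 10⁷ ng/mL = 44.2 mg/mL.

44.2 mg/mL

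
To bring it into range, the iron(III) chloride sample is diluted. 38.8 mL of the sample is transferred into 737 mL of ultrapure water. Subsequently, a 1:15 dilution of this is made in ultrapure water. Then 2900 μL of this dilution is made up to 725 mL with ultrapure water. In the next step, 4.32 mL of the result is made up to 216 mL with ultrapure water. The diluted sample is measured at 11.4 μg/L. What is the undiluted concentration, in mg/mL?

Overall dilution factor = 19.99 × 15 × 250 × 50 = 3.75 × 10⁶.
Original = 11.4 μg/L × 3.75 × 10⁶ = 4.27 × 10⁷ μg/L = 42.7 mg/mL.

42.7 mg/mL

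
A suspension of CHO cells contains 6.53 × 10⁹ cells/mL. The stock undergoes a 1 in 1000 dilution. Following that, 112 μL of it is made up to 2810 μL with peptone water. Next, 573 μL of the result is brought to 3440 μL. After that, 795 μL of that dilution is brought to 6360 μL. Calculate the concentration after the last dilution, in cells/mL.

5420 cells/mL

Overall dilution factor = 1000 × 25.09 × 6.003 × 8 = 1.20 × 10⁶.
6.53 × 10⁹ cells/mL / 1.20 × 10⁶ = 5420 cells/mL.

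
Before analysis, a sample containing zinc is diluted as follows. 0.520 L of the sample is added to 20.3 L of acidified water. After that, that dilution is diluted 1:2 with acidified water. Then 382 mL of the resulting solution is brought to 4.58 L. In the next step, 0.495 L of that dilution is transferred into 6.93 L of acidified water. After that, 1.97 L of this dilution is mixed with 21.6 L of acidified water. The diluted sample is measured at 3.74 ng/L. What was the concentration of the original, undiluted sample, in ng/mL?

644 ng/mL

Overall dilution factor = 40.04 × 2 × 11.99 × 15 × 11.96 = 1.72 × 10⁵.
Original = 3.74 ng/L × 1.72 × 10⁵ = 6.44 × 10⁵ ng/L = 644 ng/mL.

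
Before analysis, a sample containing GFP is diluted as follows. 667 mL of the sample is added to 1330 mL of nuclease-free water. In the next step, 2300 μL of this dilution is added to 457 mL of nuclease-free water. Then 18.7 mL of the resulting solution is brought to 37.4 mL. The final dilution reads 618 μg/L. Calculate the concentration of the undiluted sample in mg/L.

Overall dilution factor = 2.994 × 199.7 × 2 = 1196.
Original = 618 μg/L × 1196 = 7.39 × 10⁵ μg/L = 739 mg/L.

739 mg/L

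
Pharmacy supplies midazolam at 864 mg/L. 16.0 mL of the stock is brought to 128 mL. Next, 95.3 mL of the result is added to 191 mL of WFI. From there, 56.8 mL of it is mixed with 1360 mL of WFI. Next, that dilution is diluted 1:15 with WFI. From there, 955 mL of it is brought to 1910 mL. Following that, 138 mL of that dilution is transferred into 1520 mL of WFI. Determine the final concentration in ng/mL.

Overall dilution factor = 8 × 3.004 × 24.94 × 15 × 2 × 12.01 = 2.16 × 10⁵.
864 mg/L / 2.16 × 10⁵ = 4.00 × 10⁻³ mg/L = 4.00 ng/mL.

4.00 ng/mL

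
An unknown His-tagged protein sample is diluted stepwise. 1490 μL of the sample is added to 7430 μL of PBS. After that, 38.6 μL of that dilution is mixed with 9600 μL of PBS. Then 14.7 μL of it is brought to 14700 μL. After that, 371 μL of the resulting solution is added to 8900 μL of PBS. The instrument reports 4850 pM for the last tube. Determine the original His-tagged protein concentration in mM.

Overall dilution factor = 5.987 × 249.7 × 1000 × 24.99 = 3.74 × 10⁷.
Original = 4850 pM × 3.74 × 10⁷ = 1.81 × 10¹¹ pM = 181 mM.

181 mM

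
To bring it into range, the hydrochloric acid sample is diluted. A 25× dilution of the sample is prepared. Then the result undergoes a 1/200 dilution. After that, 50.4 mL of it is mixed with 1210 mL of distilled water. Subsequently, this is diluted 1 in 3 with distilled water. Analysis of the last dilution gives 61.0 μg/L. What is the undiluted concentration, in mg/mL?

Overall dilution factor = 25 × 200 × 25.01 × 3 = 3.75 × 10⁵.
Original = 61.0 μg/L × 3.75 × 10⁵ = 2.29 × 10⁷ μg/L = 22.9 mg/mL.

22.9 mg/mL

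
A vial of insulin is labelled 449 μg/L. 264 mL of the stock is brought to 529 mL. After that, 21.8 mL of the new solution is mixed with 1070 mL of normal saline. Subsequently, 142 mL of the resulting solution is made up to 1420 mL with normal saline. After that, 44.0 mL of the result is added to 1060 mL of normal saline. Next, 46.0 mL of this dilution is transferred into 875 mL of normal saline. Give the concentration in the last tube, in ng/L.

0.891 ng/L

Overall dilution factor = 2.004 × 50.08 × 10 × 25.09 × 20.02 = 5.04 × 10⁵.
449 μg/L / 5.04 × 10⁵ = 8.91 × 10⁻⁴ μg/L = 0.891 ng/L.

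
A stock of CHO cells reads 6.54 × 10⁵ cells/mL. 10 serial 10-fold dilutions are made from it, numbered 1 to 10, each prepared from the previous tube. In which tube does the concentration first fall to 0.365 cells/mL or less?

Tube n has concentration 6.54 × 10⁵ cells/mL / 10ⁿ.
Need 10ⁿ ≥ 6.54 × 10⁵ cells/mL / 0.365 cells/mL = 1.79 × 10⁶, so n ≥ 6.25.
First such tube: n = 7.

tube 7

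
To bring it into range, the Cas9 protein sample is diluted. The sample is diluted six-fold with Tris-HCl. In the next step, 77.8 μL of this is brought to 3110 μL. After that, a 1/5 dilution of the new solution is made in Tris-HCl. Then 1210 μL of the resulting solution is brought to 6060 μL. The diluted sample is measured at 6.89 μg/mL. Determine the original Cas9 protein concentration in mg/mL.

41.4 mg/mL

Overall dilution factor = 6 × 39.97 × 5 × 5.008 = 6006.
Original = 6.89 μg/mL × 6006 = 4.14 × 10⁴ μg/mL = 41.4 mg/mL.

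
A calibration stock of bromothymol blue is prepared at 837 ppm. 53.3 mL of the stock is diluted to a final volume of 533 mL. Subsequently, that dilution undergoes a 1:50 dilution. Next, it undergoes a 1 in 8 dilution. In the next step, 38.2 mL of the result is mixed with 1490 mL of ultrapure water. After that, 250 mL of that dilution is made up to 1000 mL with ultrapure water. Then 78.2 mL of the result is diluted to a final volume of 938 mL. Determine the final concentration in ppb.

Overall dilution factor = 10 × 50 × 8 × 40.01 × 4 × 11.99 = 7.68 × 10⁶.
837 ppm / 7.68 × 10⁶ = 1.09 × 10⁻⁴ ppm = 0.109 ppb.

0.109 ppb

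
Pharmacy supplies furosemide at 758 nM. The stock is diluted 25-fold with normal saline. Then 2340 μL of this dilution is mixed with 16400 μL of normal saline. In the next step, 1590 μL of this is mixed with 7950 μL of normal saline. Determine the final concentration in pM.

631 pM

Overall dilution factor = 25 × 8.009 × 6 = 1201.
758 nM / 1201 = 0.631 nM = 631 pM.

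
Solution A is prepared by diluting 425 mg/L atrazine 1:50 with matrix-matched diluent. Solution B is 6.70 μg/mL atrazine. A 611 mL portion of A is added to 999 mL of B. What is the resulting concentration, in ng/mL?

7380 ng/mL

C_A = 425 mg/L / 50 = 8.50 mg/L.
C_B = 6.70 μg/mL = 6.70 mg/L.
C_mix = (C_A·V_A + C_B·V_B)/(V_A + V_B) = (8.50×611 + 6.70×999) / 1610 = 7.38 mg/L = 7380 ng/mL.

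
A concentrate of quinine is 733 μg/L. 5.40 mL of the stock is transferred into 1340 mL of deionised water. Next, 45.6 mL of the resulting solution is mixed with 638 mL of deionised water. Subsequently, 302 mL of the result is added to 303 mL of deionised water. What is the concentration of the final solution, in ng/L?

98.0 ng/L

Overall dilution factor = 249.1 × 14.99 × 2.003 = 7482.
733 μg/L / 7482 = 0.0980 μg/L = 98.0 ng/L.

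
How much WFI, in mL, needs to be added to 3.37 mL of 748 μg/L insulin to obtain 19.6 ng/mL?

125 mL

19.6 ng/mL = 19.6 μg/L.
V₂ = C₁V₁/C₂ = 748 × 3.37 / 19.6 = 129 mL.
Diluent to add = V₂ − V₁ = 129 − 3.37 = 125 mL.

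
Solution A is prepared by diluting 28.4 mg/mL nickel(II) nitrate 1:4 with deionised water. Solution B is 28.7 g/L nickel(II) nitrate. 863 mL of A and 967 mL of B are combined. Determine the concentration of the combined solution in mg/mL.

C_A = 28.4 mg/mL / 4 = 7.10 mg/mL.
C_B = 28.7 g/L = 28.7 mg/mL.
C_mix = (C_A·V_A + C_B·V_B)/(V_A + V_B) = (7.10×863 + 28.7×967) / 1830 = 18.5 mg/mL.

18.5 mg/mL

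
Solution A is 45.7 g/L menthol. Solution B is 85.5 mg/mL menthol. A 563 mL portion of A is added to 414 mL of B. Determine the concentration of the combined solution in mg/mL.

62.6 mg/mL

C_B = 85.5 mg/mL = 85.5 g/L.
C_mix = (C_A·V_A + C_B·V_B)/(V_A + V_B) = (45.7×563 + 85.5×414) / 977.0 = 62.6 g/L = 62.6 mg/mL.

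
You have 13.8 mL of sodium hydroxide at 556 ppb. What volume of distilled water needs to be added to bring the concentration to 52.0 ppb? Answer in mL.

134 mL

V₂ = C₁V₁/C₂ = 556 × 13.8 / 52.0 = 148 mL.
Diluent to add = V₂ − V₁ = 148 − 13.8 = 134 mL.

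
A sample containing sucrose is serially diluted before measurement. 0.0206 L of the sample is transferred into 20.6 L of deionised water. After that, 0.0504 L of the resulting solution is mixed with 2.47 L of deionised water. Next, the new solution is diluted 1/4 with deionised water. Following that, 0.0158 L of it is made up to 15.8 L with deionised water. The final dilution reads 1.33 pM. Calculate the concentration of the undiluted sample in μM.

Overall dilution factor = 1001 × 50.01 × 4 × 1000 = 2.00 × 10⁸.
Original = 1.33 pM × 2.00 × 10⁸ = 2.66 × 10⁸ pM = 266 μM.

266 μM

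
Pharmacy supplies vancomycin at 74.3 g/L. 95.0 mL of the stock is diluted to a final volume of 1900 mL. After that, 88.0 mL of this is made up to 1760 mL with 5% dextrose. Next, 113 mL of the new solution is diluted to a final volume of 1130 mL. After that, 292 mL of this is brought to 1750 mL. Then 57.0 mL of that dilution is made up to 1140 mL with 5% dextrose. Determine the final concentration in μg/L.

Overall dilution factor = 20 × 20 × 10 × 5.993 × 20 = 4.79 × 10⁵.
74.3 g/L / 4.79 × 10⁵ = 1.55 × 10⁻⁴ g/L = 155 μg/L.

155 μg/L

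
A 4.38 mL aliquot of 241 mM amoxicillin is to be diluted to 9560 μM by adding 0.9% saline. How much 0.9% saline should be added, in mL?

9560 μM = 9.56 mM.
V₂ = C₁V₁/C₂ = 241 × 4.38 / 9.56 = 110 mL.
Diluent to add = V₂ − V₁ = 110 − 4.38 = 106 mL.

106 mL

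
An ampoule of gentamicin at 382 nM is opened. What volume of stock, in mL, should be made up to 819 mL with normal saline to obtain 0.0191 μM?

0.0191 μM = 19.1 nM.
V₁ = C₂V₂/C₁ = 19.1 × 819 / 382 = 40.9 mL.

40.9 mL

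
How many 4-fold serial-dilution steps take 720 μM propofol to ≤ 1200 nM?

5

Need 4ⁿ ≥ 600, so n ≥ log(600)/log(4) = 4.61.
Minimum whole steps: n = 5.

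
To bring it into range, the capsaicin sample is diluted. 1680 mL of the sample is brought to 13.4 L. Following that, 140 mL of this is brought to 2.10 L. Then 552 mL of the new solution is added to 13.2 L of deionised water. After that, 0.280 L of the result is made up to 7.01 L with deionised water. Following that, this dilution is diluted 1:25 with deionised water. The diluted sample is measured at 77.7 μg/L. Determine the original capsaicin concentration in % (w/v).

14.5 % (w/v)

Overall dilution factor = 7.976 × 15 × 24.91 × 25.04 × 25 = 1.87 × 10⁶.
Original = 77.7 μg/L × 1.87 × 10⁶ = 1.45 × 10⁸ μg/L = 14.5 % (w/v).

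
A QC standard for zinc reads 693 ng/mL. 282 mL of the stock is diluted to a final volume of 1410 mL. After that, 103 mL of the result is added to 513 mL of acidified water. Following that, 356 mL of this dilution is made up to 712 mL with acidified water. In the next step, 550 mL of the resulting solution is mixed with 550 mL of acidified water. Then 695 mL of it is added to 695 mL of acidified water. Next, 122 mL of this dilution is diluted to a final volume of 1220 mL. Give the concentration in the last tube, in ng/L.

290 ng/L

Overall dilution factor = 5 × 5.981 × 2 × 2 × 2 × 10 = 2392.
693 ng/mL / 2392 = 0.290 ng/mL = 290 ng/L.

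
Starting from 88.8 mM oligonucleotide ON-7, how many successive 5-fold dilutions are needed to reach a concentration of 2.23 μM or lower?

Need 5ⁿ ≥ 3.98 × 10⁴, so n ≥ log(3.98 × 10⁴)/log(5) = 6.58.
Minimum whole steps: n = 7.

7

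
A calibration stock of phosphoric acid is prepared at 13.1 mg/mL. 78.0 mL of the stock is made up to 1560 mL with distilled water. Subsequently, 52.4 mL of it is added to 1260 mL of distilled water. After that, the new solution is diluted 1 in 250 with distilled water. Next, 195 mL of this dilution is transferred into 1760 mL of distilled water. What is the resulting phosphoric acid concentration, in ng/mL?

10.4 ng/mL

Overall dilution factor = 20 × 25.05 × 250 × 10.03 = 1.26 × 10⁶.
13.1 mg/mL / 1.26 × 10⁶ = 1.04 × 10⁻⁵ mg/mL = 10.4 ng/mL.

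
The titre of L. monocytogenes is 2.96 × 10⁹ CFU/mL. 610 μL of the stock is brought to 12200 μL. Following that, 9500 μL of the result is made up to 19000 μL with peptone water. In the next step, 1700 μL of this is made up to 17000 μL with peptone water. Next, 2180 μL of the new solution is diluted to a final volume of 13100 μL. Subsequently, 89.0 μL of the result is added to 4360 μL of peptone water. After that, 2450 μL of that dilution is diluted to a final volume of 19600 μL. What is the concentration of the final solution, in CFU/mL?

Overall dilution factor = 20 × 2 × 10 × 6.009 × 49.99 × 8 = 9.61 × 10⁵.
2.96 × 10⁹ CFU/mL / 9.61 × 10⁵ = 3080 CFU/mL.

3080 CFU/mL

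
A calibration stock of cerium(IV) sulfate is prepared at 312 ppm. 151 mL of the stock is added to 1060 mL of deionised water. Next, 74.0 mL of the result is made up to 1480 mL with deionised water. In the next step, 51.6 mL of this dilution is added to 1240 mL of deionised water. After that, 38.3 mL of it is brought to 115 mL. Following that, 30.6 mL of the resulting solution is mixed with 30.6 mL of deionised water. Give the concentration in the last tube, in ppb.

Overall dilution factor = 8.020 × 20 × 25.03 × 3.003 × 2 = 2.41 × 10⁴.
312 ppm / 2.41 × 10⁴ = 0.0129 ppm = 12.9 ppb.

12.9 ppb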